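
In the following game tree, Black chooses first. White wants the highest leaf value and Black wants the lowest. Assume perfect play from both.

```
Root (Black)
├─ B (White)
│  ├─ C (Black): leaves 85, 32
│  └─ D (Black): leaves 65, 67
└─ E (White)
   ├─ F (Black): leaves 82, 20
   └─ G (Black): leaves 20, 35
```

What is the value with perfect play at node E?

F: min(82, 20) = 20
G: min(20, 35) = 20
E: max(20, 20) = 20

20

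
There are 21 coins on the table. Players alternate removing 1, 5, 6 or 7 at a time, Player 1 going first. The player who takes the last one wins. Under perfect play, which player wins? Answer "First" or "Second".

First

W/L table (W = player to move can force a win):
i:   0  1  2  3  4  5  6  7  8  9 10 11 12 13 14 15 16 17 18 19 20 21
     L  W  L  W  L  W  W  W  W  W  W  W  L  W  L  W  L  W  W  W  W  W
Position 21 is W, so the first player wins.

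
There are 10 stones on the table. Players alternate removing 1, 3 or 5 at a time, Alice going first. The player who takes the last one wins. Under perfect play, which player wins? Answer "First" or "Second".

Second

Mark each pile size as W (mover wins) or L (mover loses):
i:   0  1  2  3  4  5  6  7  8  9 10
     L  W  L  W  L  W  L  W  L  W  L
Position 10 is L, so the second player wins.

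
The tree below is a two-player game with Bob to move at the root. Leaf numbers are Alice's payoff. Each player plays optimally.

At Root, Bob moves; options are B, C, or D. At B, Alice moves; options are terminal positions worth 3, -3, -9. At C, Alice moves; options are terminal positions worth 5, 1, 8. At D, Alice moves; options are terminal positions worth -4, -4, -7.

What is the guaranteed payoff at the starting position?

-4

B (Alice): max(3, -3, -9) = 3
C (Alice): max(5, 1, 8) = 8
D (Alice): max(-4, -4, -7) = -4
Root (Bob): min(3, 8, -4) = -4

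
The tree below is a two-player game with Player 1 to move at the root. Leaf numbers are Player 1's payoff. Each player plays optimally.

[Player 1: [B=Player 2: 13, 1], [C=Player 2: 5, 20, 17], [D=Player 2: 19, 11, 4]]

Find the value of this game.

B (Player 2): min(13, 1) = 1
C (Player 2): min(5, 20, 17) = 5
D (Player 2): min(19, 11, 4) = 4
Root (Player 1): max(1, 5, 4) = 5

5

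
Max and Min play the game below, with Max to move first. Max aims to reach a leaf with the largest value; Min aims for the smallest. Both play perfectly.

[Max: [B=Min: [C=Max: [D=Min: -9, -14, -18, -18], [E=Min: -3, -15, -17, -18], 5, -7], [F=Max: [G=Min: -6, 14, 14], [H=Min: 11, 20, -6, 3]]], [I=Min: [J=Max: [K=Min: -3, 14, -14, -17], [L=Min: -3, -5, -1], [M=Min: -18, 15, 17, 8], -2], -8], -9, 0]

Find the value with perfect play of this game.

D (Min): min(-9, -14, -18, -18) = -18
E (Min): min(-3, -15, -17, -18) = -18
C (Max): max(-18, -18, 5, -7) = 5
G (Min): min(-6, 14, 14) = -6
H (Min): min(11, 20, -6, 3) = -6
F (Max): max(-6, -6) = -6
B (Min): min(5, -6) = -6
K (Min): min(-3, 14, -14, -17) = -17
L (Min): min(-3, -5, -1) = -5
M (Min): min(-18, 15, 17, 8) = -18
J (Max): max(-17, -5, -18, -2) = -2
I (Min): min(-2, -8) = -8
Root (Max): max(-6, -8, -9, 0) = 0

0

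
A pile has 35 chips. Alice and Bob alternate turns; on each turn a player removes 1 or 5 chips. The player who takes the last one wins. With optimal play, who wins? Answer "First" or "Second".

Compute winning (W) and losing (L) positions by backward induction:
i:   0  1  2  3  4  5  6  7  8  9 10 11 12 13 14 15 16 17 18 19 20 21 22 23 24 25 26 27 28 29 30 31 32 33 34 35
     L  W  L  W  L  W  L  W  L  W  L  W  L  W  L  W  L  W  L  W  L  W  L  W  L  W  L  W  L  W  L  W  L  W  L  W
Position 35 is W, so the first player wins.

First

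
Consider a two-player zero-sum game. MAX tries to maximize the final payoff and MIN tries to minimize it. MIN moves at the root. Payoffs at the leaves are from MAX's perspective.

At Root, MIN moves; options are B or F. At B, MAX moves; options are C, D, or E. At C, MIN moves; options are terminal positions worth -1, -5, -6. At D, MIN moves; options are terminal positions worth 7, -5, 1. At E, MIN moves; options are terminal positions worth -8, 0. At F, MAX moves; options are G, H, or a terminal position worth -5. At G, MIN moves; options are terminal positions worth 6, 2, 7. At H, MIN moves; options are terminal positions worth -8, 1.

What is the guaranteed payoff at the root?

-5

C (MIN): min(-1, -5, -6) = -6
D (MIN): min(7, -5, 1) = -5
E (MIN): min(-8, 0) = -8
B (MAX): max(-6, -5, -8) = -5
G (MIN): min(6, 2, 7) = 2
H (MIN): min(-8, 1) = -8
F (MAX): max(2, -8, -5) = 2
Root (MIN): min(-5, 2) = -5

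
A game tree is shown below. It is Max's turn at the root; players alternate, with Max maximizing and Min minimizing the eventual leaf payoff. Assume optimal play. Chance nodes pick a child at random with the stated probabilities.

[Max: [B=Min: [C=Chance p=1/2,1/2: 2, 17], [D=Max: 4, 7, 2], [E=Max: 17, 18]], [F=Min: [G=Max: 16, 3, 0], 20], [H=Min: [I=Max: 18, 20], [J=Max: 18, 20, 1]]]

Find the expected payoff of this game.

20

C (Chance): 1/2·2 + 1/2·17 = 9.5
D (Max): max(4, 7, 2) = 7
E (Max): max(17, 18) = 18
B (Min): min(9.5, 7, 18) = 7
G (Max): max(16, 3, 0) = 16
F (Min): min(16, 20) = 16
I (Max): max(18, 20) = 20
J (Max): max(18, 20, 1) = 20
H (Min): min(20, 20) = 20
Root (Max): max(7, 16, 20) = 20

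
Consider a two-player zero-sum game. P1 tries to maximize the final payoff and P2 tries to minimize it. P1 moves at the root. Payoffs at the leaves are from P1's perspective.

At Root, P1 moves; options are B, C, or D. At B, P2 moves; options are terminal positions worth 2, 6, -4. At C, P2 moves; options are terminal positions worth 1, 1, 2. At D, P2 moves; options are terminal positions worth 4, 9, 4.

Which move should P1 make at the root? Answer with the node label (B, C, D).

B (P2): min(2, 6, -4) = -4
C (P2): min(1, 1, 2) = 1
D (P2): min(4, 9, 4) = 4
Root (P1): max(-4, 1, 4) = 4
P1 picks the child with the highest value: D (value 4).

D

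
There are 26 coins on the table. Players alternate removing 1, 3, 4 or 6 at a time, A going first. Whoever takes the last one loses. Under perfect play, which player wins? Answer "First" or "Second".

First

i:   0  1  2  3  4  5  6  7  8  9 10 11 12 13 14 15 16 17 18 19 20 21 22 23 24 25 26
     W  L  W  L  W  W  W  W  L  W  L  W  W  W  W  L  W  L  W  W  W  W  L  W  L  W  W
Position 26 is W, so the first player wins.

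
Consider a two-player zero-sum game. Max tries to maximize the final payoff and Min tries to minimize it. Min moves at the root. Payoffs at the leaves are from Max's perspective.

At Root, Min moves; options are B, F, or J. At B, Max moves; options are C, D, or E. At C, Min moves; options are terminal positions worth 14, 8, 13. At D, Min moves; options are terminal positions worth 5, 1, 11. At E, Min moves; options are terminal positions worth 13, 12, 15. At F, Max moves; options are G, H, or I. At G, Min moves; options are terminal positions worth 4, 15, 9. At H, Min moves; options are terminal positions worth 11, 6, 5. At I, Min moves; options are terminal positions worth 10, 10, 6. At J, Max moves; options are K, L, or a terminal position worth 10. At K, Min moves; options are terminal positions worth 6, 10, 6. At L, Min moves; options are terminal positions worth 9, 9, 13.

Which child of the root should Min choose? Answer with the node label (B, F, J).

F

C (Min): min(14, 8, 13) = 8
D (Min): min(5, 1, 11) = 1
E (Min): min(13, 12, 15) = 12
B (Max): max(8, 1, 12) = 12
G (Min): min(4, 15, 9) = 4
H (Min): min(11, 6, 5) = 5
I (Min): min(10, 10, 6) = 6
F (Max): max(4, 5, 6) = 6
K (Min): min(6, 10, 6) = 6
L (Min): min(9, 9, 13) = 9
J (Max): max(6, 9, 10) = 10
Root (Min): min(12, 6, 10) = 6
Min picks the child with the lowest value: F (value 6).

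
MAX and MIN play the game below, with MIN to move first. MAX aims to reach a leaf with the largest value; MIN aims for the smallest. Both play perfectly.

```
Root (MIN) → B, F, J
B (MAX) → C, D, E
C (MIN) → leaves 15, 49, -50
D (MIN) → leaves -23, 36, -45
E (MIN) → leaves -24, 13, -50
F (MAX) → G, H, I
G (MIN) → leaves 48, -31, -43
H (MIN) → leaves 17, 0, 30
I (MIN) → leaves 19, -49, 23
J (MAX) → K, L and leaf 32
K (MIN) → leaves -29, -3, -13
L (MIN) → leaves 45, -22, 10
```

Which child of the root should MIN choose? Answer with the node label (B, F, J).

C (MIN): min(15, 49, -50) = -50
D (MIN): min(-23, 36, -45) = -45
E (MIN): min(-24, 13, -50) = -50
B (MAX): max(-50, -45, -50) = -45
G (MIN): min(48, -31, -43) = -43
H (MIN): min(17, 0, 30) = 0
I (MIN): min(19, -49, 23) = -49
F (MAX): max(-43, 0, -49) = 0
K (MIN): min(-29, -3, -13) = -29
L (MIN): min(45, -22, 10) = -22
J (MAX): max(-29, -22, 32) = 32
Root (MIN): min(-45, 0, 32) = -45
MIN picks the child with the lowest value: B (value -45).

B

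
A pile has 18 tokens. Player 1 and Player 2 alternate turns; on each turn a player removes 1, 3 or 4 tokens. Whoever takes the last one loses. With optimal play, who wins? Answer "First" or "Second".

First

Positions where the player to move wins (W) vs loses (L):
i:   0  1  2  3  4  5  6  7  8  9 10 11 12 13 14 15 16 17 18
     W  L  W  L  W  W  W  W  L  W  L  W  W  W  W  L  W  L  W
Position 18 is W, so the first player wins.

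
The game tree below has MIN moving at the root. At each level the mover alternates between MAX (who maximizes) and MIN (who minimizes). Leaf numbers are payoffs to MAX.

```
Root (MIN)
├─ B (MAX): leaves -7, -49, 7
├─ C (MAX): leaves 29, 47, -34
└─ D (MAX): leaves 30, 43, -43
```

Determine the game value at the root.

B (MAX): max(-7, -49, 7) = 7
C (MAX): max(29, 47, -34) = 47
D (MAX): max(30, 43, -43) = 43
Root (MIN): min(7, 47, 43) = 7

7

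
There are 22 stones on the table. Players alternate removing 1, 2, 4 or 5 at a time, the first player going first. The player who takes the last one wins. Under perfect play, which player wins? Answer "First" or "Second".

First

Compute winning (W) and losing (L) positions by backward induction:
i:   0  1  2  3  4  5  6  7  8  9 10 11 12 13 14 15 16 17 18 19 20 21 22
     L  W  W  L  W  W  L  W  W  L  W  W  L  W  W  L  W  W  L  W  W  L  W
Position 22 is W, so the first player wins.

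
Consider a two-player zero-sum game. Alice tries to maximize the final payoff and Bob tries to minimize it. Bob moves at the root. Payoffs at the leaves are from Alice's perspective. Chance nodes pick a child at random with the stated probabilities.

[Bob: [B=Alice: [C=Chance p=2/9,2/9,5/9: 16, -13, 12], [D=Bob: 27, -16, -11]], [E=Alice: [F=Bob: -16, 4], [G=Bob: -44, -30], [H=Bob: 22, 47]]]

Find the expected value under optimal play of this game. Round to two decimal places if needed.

C (Chance): 2/9·16 + 2/9·-13 + 5/9·12 = 7.33
D (Bob): min(27, -16, -11) = -16
B (Alice): max(7.33, -16) = 7.33
F (Bob): min(-16, 4) = -16
G (Bob): min(-44, -30) = -44
H (Bob): min(22, 47) = 22
E (Alice): max(-16, -44, 22) = 22
Root (Bob): min(7.33, 22) = 7.33

7.33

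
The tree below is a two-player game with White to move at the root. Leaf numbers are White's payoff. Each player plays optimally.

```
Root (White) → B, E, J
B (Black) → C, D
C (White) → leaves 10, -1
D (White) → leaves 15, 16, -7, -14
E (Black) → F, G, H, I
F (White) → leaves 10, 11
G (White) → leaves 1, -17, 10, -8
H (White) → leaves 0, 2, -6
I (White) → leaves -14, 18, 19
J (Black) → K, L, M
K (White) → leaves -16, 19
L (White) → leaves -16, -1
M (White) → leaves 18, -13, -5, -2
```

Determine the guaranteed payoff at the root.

10

C (White): max(10, -1) = 10
D (White): max(15, 16, -7, -14) = 16
B (Black): min(10, 16) = 10
F (White): max(10, 11) = 11
G (White): max(1, -17, 10, -8) = 10
H (White): max(0, 2, -6) = 2
I (White): max(-14, 18, 19) = 19
E (Black): min(11, 10, 2, 19) = 2
K (White): max(-16, 19) = 19
L (White): max(-16, -1) = -1
M (White): max(18, -13, -5, -2) = 18
J (Black): min(19, -1, 18) = -1
Root (White): max(10, 2, -1) = 10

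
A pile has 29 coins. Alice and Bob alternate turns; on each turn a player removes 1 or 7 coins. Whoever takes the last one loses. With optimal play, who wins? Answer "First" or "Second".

Second

Mark each pile size as W (mover wins) or L (mover loses):
i:   0  1  2  3  4  5  6  7  8  9 10 11 12 13 14 15 16 17 18 19 20 21 22 23 24 25 26 27 28 29
     W  L  W  L  W  L  W  L  W  L  W  L  W  L  W  L  W  L  W  L  W  L  W  L  W  L  W  L  W  L
Position 29 is L, so the second player wins.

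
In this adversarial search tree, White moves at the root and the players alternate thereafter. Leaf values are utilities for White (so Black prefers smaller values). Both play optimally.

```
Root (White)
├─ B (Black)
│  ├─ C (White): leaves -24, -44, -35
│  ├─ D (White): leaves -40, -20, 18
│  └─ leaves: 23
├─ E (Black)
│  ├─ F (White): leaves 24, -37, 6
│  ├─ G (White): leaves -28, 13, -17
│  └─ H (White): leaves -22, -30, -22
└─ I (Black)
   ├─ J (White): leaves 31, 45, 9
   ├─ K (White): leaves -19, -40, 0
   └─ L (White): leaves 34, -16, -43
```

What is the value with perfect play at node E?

F: max(24, -37, 6) = 24
G: max(-28, 13, -17) = 13
H: max(-22, -30, -22) = -22
E: min(24, 13, -22) = -22

-22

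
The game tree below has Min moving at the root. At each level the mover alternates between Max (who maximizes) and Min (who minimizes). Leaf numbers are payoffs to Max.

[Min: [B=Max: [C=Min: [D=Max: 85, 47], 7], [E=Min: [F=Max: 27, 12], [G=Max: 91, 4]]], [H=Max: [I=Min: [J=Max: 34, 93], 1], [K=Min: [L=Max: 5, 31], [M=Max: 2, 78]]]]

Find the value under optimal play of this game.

27

D (Max): max(85, 47) = 85
C (Min): min(85, 7) = 7
F (Max): max(27, 12) = 27
G (Max): max(91, 4) = 91
E (Min): min(27, 91) = 27
B (Max): max(7, 27) = 27
J (Max): max(34, 93) = 93
I (Min): min(93, 1) = 1
L (Max): max(5, 31) = 31
M (Max): max(2, 78) = 78
K (Min): min(31, 78) = 31
H (Max): max(1, 31) = 31
Root (Min): min(27, 31) = 27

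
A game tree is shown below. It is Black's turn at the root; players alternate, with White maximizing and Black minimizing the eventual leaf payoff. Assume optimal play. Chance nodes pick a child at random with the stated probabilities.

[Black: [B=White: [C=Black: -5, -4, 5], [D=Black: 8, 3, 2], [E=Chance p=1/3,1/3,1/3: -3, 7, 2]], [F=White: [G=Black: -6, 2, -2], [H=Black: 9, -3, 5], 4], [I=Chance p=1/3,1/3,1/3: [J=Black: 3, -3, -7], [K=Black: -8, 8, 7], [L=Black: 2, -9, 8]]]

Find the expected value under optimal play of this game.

-8

C (Black): min(-5, -4, 5) = -5
D (Black): min(8, 3, 2) = 2
E (Chance): 1/3·-3 + 1/3·7 + 1/3·2 = 2
B (White): max(-5, 2, 2) = 2
G (Black): min(-6, 2, -2) = -6
H (Black): min(9, -3, 5) = -3
F (White): max(-6, -3, 4) = 4
J (Black): min(3, -3, -7) = -7
K (Black): min(-8, 8, 7) = -8
L (Black): min(2, -9, 8) = -9
I (Chance): 1/3·-7 + 1/3·-8 + 1/3·-9 = -8
Root (Black): min(2, 4, -8) = -8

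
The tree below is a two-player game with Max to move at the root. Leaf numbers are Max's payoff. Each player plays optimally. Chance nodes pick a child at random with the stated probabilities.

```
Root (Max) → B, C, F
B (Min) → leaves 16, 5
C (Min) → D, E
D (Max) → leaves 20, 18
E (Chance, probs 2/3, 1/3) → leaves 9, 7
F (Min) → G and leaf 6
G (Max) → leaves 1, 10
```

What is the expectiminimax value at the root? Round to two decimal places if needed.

8.33

B (Min): min(16, 5) = 5
D (Max): max(20, 18) = 20
E (Chance): 2/3·9 + 1/3·7 = 8.33
C (Min): min(20, 8.33) = 8.33
G (Max): max(1, 10) = 10
F (Min): min(10, 6) = 6
Root (Max): max(5, 8.33, 6) = 8.33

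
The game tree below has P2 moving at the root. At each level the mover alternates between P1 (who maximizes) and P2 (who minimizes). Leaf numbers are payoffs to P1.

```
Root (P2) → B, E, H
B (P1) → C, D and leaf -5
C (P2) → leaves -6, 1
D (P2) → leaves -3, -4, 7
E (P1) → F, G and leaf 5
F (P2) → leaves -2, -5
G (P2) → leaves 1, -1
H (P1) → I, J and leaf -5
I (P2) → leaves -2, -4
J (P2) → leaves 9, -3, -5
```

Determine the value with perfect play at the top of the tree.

-4

C (P2): min(-6, 1) = -6
D (P2): min(-3, -4, 7) = -4
B (P1): max(-6, -4, -5) = -4
F (P2): min(-2, -5) = -5
G (P2): min(1, -1) = -1
E (P1): max(-5, -1, 5) = 5
I (P2): min(-2, -4) = -4
J (P2): min(9, -3, -5) = -5
H (P1): max(-4, -5, -5) = -4
Root (P2): min(-4, 5, -4) = -4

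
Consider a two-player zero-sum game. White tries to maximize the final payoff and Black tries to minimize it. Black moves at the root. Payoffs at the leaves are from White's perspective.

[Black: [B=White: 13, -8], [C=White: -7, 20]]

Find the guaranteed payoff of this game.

13

B (White): max(13, -8) = 13
C (White): max(-7, 20) = 20
Root (Black): min(13, 20) = 13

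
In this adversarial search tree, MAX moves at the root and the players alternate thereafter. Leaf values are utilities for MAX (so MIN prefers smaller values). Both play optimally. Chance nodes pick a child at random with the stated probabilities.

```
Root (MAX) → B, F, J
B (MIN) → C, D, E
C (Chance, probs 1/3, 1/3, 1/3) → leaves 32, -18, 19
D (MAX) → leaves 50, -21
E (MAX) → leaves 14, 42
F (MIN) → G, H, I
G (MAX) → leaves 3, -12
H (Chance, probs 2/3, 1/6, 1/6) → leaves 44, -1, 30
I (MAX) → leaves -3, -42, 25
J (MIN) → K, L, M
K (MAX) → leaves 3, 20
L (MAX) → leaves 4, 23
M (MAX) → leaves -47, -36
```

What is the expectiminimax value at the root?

C (Chance): 1/3·32 + 1/3·-18 + 1/3·19 = 11
D (MAX): max(50, -21) = 50
E (MAX): max(14, 42) = 42
B (MIN): min(11, 50, 42) = 11
G (MAX): max(3, -12) = 3
H (Chance): 2/3·44 + 1/6·-1 + 1/6·30 = 34.17
I (MAX): max(-3, -42, 25) = 25
F (MIN): min(3, 34.17, 25) = 3
K (MAX): max(3, 20) = 20
L (MAX): max(4, 23) = 23
M (MAX): max(-47, -36) = -36
J (MIN): min(20, 23, -36) = -36
Root (MAX): max(11, 3, -36) = 11

11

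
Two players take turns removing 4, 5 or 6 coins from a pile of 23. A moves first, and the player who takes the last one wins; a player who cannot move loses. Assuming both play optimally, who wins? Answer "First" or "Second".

Second

Compute winning (W) and losing (L) positions by backward induction:
i:   0  1  2  3  4  5  6  7  8  9 10 11 12 13 14 15 16 17 18 19 20 21 22 23
     L  L  L  L  W  W  W  W  W  W  L  L  L  L  W  W  W  W  W  W  L  L  L  L
Position 23 is L, so the second player wins.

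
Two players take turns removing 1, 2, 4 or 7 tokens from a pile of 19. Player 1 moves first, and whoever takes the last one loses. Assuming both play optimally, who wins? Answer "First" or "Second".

Second

i:   0  1  2  3  4  5  6  7  8  9 10 11 12 13 14 15 16 17 18 19
     W  L  W  W  L  W  W  L  W  W  L  W  W  L  W  W  L  W  W  L
Position 19 is L, so the second player wins.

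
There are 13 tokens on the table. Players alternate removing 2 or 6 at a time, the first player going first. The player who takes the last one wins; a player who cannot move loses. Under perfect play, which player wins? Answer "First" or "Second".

i:   0  1  2  3  4  5  6  7  8  9 10 11 12 13
     L  L  W  W  L  L  W  W  L  L  W  W  L  L
Position 13 is L, so the second player wins.

Second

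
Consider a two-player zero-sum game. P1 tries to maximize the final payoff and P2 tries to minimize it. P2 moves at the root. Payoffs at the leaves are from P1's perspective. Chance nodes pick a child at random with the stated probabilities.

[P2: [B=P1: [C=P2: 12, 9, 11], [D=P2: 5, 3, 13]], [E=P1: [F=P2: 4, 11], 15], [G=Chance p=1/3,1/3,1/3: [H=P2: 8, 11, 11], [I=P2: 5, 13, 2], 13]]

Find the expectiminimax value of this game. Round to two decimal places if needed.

7.67

C (P2): min(12, 9, 11) = 9
D (P2): min(5, 3, 13) = 3
B (P1): max(9, 3) = 9
F (P2): min(4, 11) = 4
E (P1): max(4, 15) = 15
H (P2): min(8, 11, 11) = 8
I (P2): min(5, 13, 2) = 2
G (Chance): 1/3·8 + 1/3·2 + 1/3·13 = 7.67
Root (P2): min(9, 15, 7.67) = 7.67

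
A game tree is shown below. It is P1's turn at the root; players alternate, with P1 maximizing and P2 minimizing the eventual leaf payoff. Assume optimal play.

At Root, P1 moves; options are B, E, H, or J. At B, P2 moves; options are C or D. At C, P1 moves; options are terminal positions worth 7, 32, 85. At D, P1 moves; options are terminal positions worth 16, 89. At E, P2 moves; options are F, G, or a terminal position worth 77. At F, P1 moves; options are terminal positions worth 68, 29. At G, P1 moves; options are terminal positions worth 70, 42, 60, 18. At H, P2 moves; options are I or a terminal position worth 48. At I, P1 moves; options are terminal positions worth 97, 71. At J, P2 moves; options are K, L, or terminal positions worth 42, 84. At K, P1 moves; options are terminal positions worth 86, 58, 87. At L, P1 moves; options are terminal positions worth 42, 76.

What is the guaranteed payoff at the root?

85

C (P1): max(7, 32, 85) = 85
D (P1): max(16, 89) = 89
B (P2): min(85, 89) = 85
F (P1): max(68, 29) = 68
G (P1): max(70, 42, 60, 18) = 70
E (P2): min(68, 70, 77) = 68
I (P1): max(97, 71) = 97
H (P2): min(97, 48) = 48
K (P1): max(86, 58, 87) = 87
L (P1): max(42, 76) = 76
J (P2): min(87, 76, 42, 84) = 42
Root (P1): max(85, 68, 48, 42) = 85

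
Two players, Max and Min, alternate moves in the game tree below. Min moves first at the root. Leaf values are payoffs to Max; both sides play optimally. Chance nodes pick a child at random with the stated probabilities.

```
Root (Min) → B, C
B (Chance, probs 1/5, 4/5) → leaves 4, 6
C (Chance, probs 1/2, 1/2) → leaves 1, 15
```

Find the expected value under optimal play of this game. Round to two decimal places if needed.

B (Chance): 1/5·4 + 4/5·6 = 5.6
C (Chance): 1/2·1 + 1/2·15 = 8
Root (Min): min(5.6, 8) = 5.6

5.6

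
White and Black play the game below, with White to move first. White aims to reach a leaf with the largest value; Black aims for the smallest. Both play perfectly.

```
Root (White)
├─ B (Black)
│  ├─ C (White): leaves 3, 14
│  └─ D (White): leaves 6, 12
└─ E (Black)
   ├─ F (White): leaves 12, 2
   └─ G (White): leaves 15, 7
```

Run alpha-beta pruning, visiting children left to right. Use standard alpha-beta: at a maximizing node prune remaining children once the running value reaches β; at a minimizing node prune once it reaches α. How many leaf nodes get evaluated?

6

C [α=-∞,β=+∞]: v=14
D [α=-∞,β=14]: v=12
B [α=-∞,β=+∞]: v=12
F [α=12,β=+∞]: v=12
E [α=12,β=+∞]: v=12 after child 1 ≤ α → α-cutoff, skip 1
Root [α=-∞,β=+∞]: v=12
Leaves evaluated: 6 of 8.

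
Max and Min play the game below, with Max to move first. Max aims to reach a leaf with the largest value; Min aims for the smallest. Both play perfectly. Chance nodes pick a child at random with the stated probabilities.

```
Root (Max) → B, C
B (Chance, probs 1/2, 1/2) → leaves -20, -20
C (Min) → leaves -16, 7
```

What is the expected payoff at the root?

B (Chance): 1/2·-20 + 1/2·-20 = -20
C (Min): min(-16, 7) = -16
Root (Max): max(-20, -16) = -16

-16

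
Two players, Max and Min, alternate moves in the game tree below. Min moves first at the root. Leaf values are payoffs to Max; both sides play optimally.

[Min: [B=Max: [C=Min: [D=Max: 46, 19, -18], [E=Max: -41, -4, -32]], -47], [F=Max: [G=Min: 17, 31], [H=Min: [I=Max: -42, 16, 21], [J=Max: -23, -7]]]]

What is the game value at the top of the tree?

D (Max): max(46, 19, -18) = 46
E (Max): max(-41, -4, -32) = -4
C (Min): min(46, -4) = -4
B (Max): max(-4, -47) = -4
G (Min): min(17, 31) = 17
I (Max): max(-42, 16, 21) = 21
J (Max): max(-23, -7) = -7
H (Min): min(21, -7) = -7
F (Max): max(17, -7) = 17
Root (Min): min(-4, 17) = -4

-4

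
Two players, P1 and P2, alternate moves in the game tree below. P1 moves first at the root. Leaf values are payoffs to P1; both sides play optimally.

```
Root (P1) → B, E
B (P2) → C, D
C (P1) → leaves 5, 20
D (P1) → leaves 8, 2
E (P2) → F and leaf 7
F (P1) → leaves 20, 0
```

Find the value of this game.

C (P1): max(5, 20) = 20
D (P1): max(8, 2) = 8
B (P2): min(20, 8) = 8
F (P1): max(20, 0) = 20
E (P2): min(20, 7) = 7
Root (P1): max(8, 7) = 8

8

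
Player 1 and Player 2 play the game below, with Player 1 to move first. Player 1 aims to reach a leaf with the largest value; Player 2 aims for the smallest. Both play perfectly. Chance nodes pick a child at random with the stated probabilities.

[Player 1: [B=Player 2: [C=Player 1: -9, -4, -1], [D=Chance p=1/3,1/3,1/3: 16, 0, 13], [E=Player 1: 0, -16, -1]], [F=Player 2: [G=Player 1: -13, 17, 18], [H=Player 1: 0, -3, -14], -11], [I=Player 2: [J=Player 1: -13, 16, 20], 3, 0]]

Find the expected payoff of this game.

C (Player 1): max(-9, -4, -1) = -1
D (Chance): 1/3·16 + 1/3·0 + 1/3·13 = 9.67
E (Player 1): max(0, -16, -1) = 0
B (Player 2): min(-1, 9.67, 0) = -1
G (Player 1): max(-13, 17, 18) = 18
H (Player 1): max(0, -3, -14) = 0
F (Player 2): min(18, 0, -11) = -11
J (Player 1): max(-13, 16, 20) = 20
I (Player 2): min(20, 3, 0) = 0
Root (Player 1): max(-1, -11, 0) = 0

0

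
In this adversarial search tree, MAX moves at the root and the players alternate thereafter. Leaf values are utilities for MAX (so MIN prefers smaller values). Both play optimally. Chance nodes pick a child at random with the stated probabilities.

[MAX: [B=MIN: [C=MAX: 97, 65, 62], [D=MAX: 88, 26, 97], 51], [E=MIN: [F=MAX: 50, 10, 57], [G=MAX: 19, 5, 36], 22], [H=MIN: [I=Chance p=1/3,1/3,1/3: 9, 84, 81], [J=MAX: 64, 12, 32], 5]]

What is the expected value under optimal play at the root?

51

C (MAX): max(97, 65, 62) = 97
D (MAX): max(88, 26, 97) = 97
B (MIN): min(97, 97, 51) = 51
F (MAX): max(50, 10, 57) = 57
G (MAX): max(19, 5, 36) = 36
E (MIN): min(57, 36, 22) = 22
I (Chance): 1/3·9 + 1/3·84 + 1/3·81 = 58
J (MAX): max(64, 12, 32) = 64
H (MIN): min(58, 64, 5) = 5
Root (MAX): max(51, 22, 5) = 51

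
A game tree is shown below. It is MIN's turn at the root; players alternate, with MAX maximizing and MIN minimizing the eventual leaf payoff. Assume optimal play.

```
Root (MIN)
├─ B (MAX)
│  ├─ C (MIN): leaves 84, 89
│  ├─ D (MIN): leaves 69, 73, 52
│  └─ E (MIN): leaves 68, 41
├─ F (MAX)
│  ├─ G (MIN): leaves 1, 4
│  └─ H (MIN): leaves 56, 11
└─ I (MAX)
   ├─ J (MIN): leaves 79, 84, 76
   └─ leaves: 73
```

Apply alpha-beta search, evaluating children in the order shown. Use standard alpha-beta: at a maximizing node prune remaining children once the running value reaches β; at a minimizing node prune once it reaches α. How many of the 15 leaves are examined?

C [α=-∞,β=+∞]: v=84
D [α=84,β=+∞]: v=69 after child 1 ≤ α → α-cutoff, skip 2
E [α=84,β=+∞]: v=68 after child 1 ≤ α → α-cutoff, skip 1
B [α=-∞,β=+∞]: v=84
G [α=-∞,β=84]: v=1
H [α=1,β=84]: v=11
F [α=-∞,β=84]: v=11
J [α=-∞,β=11]: v=76
I [α=-∞,β=11]: v=76 after child 1 ≥ β → β-cutoff, skip 1
Root [α=-∞,β=+∞]: v=11
Leaves evaluated: 11 of 15.

11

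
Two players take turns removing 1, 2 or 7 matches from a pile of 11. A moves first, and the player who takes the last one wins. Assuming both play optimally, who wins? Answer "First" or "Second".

Mark each pile size as W (mover wins) or L (mover loses):
i:   0  1  2  3  4  5  6  7  8  9 10 11
     L  W  W  L  W  W  L  W  W  L  W  W
Position 11 is W, so the first player wins.

First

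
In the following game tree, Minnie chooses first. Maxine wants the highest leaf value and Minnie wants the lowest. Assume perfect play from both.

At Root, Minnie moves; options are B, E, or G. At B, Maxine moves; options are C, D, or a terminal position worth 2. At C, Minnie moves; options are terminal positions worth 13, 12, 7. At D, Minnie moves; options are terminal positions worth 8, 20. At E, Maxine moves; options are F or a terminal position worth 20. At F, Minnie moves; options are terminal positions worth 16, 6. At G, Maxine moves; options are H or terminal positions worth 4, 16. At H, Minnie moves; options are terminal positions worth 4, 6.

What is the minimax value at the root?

8

C (Minnie): min(13, 12, 7) = 7
D (Minnie): min(8, 20) = 8
B (Maxine): max(7, 8, 2) = 8
F (Minnie): min(16, 6) = 6
E (Maxine): max(6, 20) = 20
H (Minnie): min(4, 6) = 4
G (Maxine): max(4, 4, 16) = 16
Root (Minnie): min(8, 20, 16) = 8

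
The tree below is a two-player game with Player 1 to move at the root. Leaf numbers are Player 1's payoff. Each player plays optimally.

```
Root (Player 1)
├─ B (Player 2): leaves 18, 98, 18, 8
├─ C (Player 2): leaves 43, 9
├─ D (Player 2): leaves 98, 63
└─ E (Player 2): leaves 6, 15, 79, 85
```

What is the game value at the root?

B (Player 2): min(18, 98, 18, 8) = 8
C (Player 2): min(43, 9) = 9
D (Player 2): min(98, 63) = 63
E (Player 2): min(6, 15, 79, 85) = 6
Root (Player 1): max(8, 9, 63, 6) = 63

63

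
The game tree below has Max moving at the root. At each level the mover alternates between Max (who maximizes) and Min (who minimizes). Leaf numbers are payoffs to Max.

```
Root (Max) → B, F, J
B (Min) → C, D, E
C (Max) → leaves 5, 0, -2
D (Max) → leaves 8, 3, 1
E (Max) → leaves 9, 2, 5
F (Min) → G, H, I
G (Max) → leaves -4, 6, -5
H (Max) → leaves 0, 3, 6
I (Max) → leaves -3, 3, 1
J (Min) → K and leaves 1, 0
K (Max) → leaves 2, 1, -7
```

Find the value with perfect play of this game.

C (Max): max(5, 0, -2) = 5
D (Max): max(8, 3, 1) = 8
E (Max): max(9, 2, 5) = 9
B (Min): min(5, 8, 9) = 5
G (Max): max(-4, 6, -5) = 6
H (Max): max(0, 3, 6) = 6
I (Max): max(-3, 3, 1) = 3
F (Min): min(6, 6, 3) = 3
K (Max): max(2, 1, -7) = 2
J (Min): min(2, 1, 0) = 0
Root (Max): max(5, 3, 0) = 5

5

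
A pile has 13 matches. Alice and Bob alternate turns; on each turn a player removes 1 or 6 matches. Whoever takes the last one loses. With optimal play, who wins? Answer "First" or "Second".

Compute winning (W) and losing (L) positions by backward induction:
i:   0  1  2  3  4  5  6  7  8  9 10 11 12 13
     W  L  W  L  W  L  W  W  L  W  L  W  L  W
Position 13 is W, so the first player wins.

First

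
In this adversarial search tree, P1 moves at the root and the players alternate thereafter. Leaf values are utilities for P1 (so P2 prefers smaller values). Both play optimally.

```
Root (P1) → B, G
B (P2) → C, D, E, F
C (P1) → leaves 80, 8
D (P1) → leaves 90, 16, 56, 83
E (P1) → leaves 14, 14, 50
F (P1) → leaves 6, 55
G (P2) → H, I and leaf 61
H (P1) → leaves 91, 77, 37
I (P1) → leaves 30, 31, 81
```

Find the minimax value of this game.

C (P1): max(80, 8) = 80
D (P1): max(90, 16, 56, 83) = 90
E (P1): max(14, 14, 50) = 50
F (P1): max(6, 55) = 55
B (P2): min(80, 90, 50, 55) = 50
H (P1): max(91, 77, 37) = 91
I (P1): max(30, 31, 81) = 81
G (P2): min(91, 81, 61) = 61
Root (P1): max(50, 61) = 61

61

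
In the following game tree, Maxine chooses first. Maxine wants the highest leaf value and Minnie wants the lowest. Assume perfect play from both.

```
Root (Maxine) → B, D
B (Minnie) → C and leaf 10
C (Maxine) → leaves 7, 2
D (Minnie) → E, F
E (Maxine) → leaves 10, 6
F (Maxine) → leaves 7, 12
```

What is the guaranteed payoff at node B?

7

C: max(7, 2) = 7
B: min(7, 10) = 7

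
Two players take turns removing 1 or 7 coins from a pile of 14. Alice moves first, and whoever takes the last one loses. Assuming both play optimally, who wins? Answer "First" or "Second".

First

Compute winning (W) and losing (L) positions by backward induction:
i:   0  1  2  3  4  5  6  7  8  9 10 11 12 13 14
     W  L  W  L  W  L  W  L  W  L  W  L  W  L  W
Position 14 is W, so the first player wins.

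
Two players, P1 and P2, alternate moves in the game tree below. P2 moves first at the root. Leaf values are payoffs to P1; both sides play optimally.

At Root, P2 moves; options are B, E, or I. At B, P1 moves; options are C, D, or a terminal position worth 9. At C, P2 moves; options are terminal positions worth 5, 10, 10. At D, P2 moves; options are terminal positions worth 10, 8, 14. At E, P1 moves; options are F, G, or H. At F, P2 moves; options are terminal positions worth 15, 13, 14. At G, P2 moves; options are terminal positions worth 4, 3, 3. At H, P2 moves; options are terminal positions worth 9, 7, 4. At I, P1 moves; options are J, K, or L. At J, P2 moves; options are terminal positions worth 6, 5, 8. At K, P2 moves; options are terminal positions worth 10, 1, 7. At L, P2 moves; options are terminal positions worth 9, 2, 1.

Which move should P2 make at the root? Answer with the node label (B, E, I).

C (P2): min(5, 10, 10) = 5
D (P2): min(10, 8, 14) = 8
B (P1): max(5, 8, 9) = 9
F (P2): min(15, 13, 14) = 13
G (P2): min(4, 3, 3) = 3
H (P2): min(9, 7, 4) = 4
E (P1): max(13, 3, 4) = 13
J (P2): min(6, 5, 8) = 5
K (P2): min(10, 1, 7) = 1
L (P2): min(9, 2, 1) = 1
I (P1): max(5, 1, 1) = 5
Root (P2): min(9, 13, 5) = 5
P2 picks the child with the lowest value: I (value 5).

I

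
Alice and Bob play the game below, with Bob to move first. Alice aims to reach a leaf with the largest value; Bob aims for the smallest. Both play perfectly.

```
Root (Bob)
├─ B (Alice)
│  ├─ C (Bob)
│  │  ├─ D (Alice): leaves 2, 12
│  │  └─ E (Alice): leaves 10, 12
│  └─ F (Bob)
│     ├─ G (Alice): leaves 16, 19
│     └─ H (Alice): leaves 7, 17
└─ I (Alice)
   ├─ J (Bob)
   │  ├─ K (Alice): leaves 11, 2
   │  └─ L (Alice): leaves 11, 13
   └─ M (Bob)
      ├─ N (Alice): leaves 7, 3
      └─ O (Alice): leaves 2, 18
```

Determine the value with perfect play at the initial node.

D (Alice): max(2, 12) = 12
E (Alice): max(10, 12) = 12
C (Bob): min(12, 12) = 12
G (Alice): max(16, 19) = 19
H (Alice): max(7, 17) = 17
F (Bob): min(19, 17) = 17
B (Alice): max(12, 17) = 17
K (Alice): max(11, 2) = 11
L (Alice): max(11, 13) = 13
J (Bob): min(11, 13) = 11
N (Alice): max(7, 3) = 7
O (Alice): max(2, 18) = 18
M (Bob): min(7, 18) = 7
I (Alice): max(11, 7) = 11
Root (Bob): min(17, 11) = 11

11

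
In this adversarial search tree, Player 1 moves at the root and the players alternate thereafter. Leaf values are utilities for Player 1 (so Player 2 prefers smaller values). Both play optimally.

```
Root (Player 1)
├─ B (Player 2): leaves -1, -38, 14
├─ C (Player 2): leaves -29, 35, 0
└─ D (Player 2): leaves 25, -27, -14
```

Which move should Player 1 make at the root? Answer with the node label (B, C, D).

B (Player 2): min(-1, -38, 14) = -38
C (Player 2): min(-29, 35, 0) = -29
D (Player 2): min(25, -27, -14) = -27
Root (Player 1): max(-38, -29, -27) = -27
Player 1 picks the child with the highest value: D (value -27).

D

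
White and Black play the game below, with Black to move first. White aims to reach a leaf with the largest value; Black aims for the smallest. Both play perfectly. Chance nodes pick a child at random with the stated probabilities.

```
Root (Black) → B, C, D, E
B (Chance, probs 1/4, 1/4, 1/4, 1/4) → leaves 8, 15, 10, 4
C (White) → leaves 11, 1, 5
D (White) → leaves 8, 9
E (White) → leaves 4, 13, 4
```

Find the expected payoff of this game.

9

B (Chance): 1/4·8 + 1/4·15 + 1/4·10 + 1/4·4 = 9.25
C (White): max(11, 1, 5) = 11
D (White): max(8, 9) = 9
E (White): max(4, 13, 4) = 13
Root (Black): min(9.25, 11, 9, 13) = 9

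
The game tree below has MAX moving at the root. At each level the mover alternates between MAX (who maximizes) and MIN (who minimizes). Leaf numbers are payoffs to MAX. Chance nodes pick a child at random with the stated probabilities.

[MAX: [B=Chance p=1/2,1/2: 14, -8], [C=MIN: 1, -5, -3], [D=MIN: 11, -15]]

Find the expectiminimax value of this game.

3

B (Chance): 1/2·14 + 1/2·-8 = 3
C (MIN): min(1, -5, -3) = -5
D (MIN): min(11, -15) = -15
Root (MAX): max(3, -5, -15) = 3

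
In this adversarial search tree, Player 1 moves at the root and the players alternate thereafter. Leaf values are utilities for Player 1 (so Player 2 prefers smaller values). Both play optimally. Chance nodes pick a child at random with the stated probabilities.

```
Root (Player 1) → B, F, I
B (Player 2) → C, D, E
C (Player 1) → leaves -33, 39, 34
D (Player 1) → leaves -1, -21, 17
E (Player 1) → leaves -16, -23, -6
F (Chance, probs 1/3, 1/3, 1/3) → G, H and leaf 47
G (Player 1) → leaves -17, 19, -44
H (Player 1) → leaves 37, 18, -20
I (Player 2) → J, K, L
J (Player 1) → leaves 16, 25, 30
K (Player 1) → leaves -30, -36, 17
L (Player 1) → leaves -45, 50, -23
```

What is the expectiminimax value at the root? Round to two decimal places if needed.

C (Player 1): max(-33, 39, 34) = 39
D (Player 1): max(-1, -21, 17) = 17
E (Player 1): max(-16, -23, -6) = -6
B (Player 2): min(39, 17, -6) = -6
G (Player 1): max(-17, 19, -44) = 19
H (Player 1): max(37, 18, -20) = 37
F (Chance): 1/3·19 + 1/3·37 + 1/3·47 = 34.33
J (Player 1): max(16, 25, 30) = 30
K (Player 1): max(-30, -36, 17) = 17
L (Player 1): max(-45, 50, -23) = 50
I (Player 2): min(30, 17, 50) = 17
Root (Player 1): max(-6, 34.33, 17) = 34.33

34.33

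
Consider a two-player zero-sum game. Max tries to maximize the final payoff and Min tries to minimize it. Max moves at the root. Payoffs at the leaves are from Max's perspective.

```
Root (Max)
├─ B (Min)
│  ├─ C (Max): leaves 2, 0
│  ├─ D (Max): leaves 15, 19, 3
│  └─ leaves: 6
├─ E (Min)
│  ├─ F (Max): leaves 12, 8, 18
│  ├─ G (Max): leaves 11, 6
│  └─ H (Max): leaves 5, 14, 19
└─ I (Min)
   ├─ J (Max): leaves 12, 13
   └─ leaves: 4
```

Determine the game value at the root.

C (Max): max(2, 0) = 2
D (Max): max(15, 19, 3) = 19
B (Min): min(2, 19, 6) = 2
F (Max): max(12, 8, 18) = 18
G (Max): max(11, 6) = 11
H (Max): max(5, 14, 19) = 19
E (Min): min(18, 11, 19) = 11
J (Max): max(12, 13) = 13
I (Min): min(13, 4) = 4
Root (Max): max(2, 11, 4) = 11

11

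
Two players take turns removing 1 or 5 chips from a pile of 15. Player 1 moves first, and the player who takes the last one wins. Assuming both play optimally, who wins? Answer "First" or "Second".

Compute winning (W) and losing (L) positions by backward induction:
i:   0  1  2  3  4  5  6  7  8  9 10 11 12 13 14 15
     L  W  L  W  L  W  L  W  L  W  L  W  L  W  L  W
Position 15 is W, so the first player wins.

First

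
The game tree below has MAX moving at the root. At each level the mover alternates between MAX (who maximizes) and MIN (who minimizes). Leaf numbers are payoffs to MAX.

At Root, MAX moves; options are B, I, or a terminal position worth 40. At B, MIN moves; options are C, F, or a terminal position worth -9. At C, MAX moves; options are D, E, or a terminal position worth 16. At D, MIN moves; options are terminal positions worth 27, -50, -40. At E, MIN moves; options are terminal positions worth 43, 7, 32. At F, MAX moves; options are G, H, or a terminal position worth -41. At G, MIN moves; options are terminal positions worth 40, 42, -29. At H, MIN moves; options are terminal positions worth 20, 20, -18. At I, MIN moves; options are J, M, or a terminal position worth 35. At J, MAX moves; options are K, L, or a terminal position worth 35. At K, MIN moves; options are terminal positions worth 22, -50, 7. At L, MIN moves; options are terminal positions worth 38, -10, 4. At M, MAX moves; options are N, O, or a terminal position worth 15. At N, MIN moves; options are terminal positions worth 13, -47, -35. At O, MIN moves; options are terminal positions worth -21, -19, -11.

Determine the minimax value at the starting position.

D (MIN): min(27, -50, -40) = -50
E (MIN): min(43, 7, 32) = 7
C (MAX): max(-50, 7, 16) = 16
G (MIN): min(40, 42, -29) = -29
H (MIN): min(20, 20, -18) = -18
F (MAX): max(-29, -18, -41) = -18
B (MIN): min(16, -18, -9) = -18
K (MIN): min(22, -50, 7) = -50
L (MIN): min(38, -10, 4) = -10
J (MAX): max(-50, -10, 35) = 35
N (MIN): min(13, -47, -35) = -47
O (MIN): min(-21, -19, -11) = -21
M (MAX): max(-47, -21, 15) = 15
I (MIN): min(35, 15, 35) = 15
Root (MAX): max(-18, 15, 40) = 40

40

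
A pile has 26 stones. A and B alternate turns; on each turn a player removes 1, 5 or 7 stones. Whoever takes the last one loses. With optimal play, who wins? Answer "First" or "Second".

Compute winning (W) and losing (L) positions by backward induction:
i:   0  1  2  3  4  5  6  7  8  9 10 11 12 13 14 15 16 17 18 19 20 21 22 23 24 25 26
     W  L  W  L  W  L  W  L  W  L  W  L  W  L  W  L  W  L  W  L  W  L  W  L  W  L  W
Position 26 is W, so the first player wins.

First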